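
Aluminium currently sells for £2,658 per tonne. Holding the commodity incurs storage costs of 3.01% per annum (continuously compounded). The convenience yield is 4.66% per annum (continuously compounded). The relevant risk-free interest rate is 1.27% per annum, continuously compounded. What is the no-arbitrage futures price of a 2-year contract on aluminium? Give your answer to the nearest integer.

Net carry = r + u − y = 0.0127 + 0.0301 − 0.0466 = -0.0038
F = S·e^((r+u−y)T) = 2658 · e^(-0.0038 × 2) = 2658 · e^-0.007600
= 2658 × 0.992429 = £2,638 per tonne

£2,638 per tonne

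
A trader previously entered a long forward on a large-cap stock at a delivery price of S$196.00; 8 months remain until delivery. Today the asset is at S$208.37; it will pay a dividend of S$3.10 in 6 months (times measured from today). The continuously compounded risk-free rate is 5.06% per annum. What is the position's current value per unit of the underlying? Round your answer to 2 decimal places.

PV(remaining dividends) I = 3.10·e^(−0.0506·6/12) = 3.0226
Current forward F = (S − I)·e^(rT) = (208.37 − 3.0226)·e^(0.0506·8/12) = 205.3474 × 1.034309 = 212.3927
Value (long) = (F − K)·e^(−rT) = (212.3927 − 196.00) × 0.966829 = 15.8489
Value = S$15.85

S$15.85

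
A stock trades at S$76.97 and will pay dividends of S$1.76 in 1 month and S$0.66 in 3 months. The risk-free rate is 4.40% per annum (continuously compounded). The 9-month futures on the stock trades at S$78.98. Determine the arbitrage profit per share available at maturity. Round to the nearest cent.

S$1.91 per share

PV(dividends) I = 1.76·e^(−0.0440·1/12) + 0.66·e^(−0.0440·3/12) = 2.4063
Fair futures F* = (S − I)·e^(rT) = (76.97 − 2.4063)·e^0.033000 = 74.5637 × 1.033551 = 77.0654
Market S$78.98 > fair 77.0654: forward overpriced → cash-and-carry (borrow at r, buy the stock and collect the dividends, short the forward).
Profit at T = |F_mkt − F*| = |78.98 − 77.0654| = S$1.91 per share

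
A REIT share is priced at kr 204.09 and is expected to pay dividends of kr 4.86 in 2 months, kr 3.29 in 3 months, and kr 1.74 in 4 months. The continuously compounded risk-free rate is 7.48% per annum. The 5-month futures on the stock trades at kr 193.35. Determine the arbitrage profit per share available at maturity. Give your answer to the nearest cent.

kr 7.17 per share

PV(dividends) I = 4.86·e^(−0.0748·2/12) + 3.29·e^(−0.0748·3/12) + 1.74·e^(−0.0748·4/12) = 9.7260
Fair futures F* = (S − I)·e^(rT) = (204.09 − 9.7260)·e^0.031167 = 194.3640 × 1.031658 = 200.5172
Market kr 193.35 < fair 200.5172: forward underpriced → reverse cash-and-carry (short the stock, invest proceeds at r, pay the dividends, go long the forward).
Profit at T = |F_mkt − F*| = |193.35 − 200.5172| = kr 7.17 per share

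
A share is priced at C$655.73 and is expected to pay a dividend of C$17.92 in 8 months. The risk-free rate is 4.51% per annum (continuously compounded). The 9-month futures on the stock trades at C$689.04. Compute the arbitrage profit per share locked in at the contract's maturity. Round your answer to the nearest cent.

PV(dividends) I = 17.92·e^(−0.0451·8/12) = 17.3892
Fair futures F* = (S − I)·e^(rT) = (655.73 − 17.3892)·e^0.033825 = 638.3408 × 1.034404 = 660.3023
Market C$689.04 > fair 660.3023: forward overpriced → cash-and-carry (borrow at r, buy the stock and collect the dividends, short the forward).
Profit at T = |F_mkt − F*| = |689.04 − 660.3023| = C$28.74 per share

C$28.74 per share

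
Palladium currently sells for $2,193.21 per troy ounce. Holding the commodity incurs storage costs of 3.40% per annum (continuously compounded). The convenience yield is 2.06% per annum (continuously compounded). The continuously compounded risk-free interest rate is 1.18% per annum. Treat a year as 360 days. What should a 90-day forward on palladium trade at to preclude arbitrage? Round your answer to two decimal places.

Net carry = r + u − y = 0.0118 + 0.0340 − 0.0206 = 0.0252
F = S·e^((r+u−y)T) = 2193.21 · e^(0.0252 × 90/360) = 2193.21 · e^0.00630000
= 2193.21 × 1.00631989 = $2,207.07 per troy ounce

$2,207.07 per troy ounce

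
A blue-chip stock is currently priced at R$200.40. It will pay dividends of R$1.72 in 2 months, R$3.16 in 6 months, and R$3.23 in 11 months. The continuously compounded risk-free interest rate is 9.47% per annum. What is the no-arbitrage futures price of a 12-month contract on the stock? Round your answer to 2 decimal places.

R$211.88

PV(dividends) I = 1.72·e^(−0.0947·2/12) + 3.16·e^(−0.0947·6/12) + 3.23·e^(−0.0947·11/12)
I = 1.6931 + 3.0139 + 2.9614 = 7.6684
F = (S − I)·e^(rT) = (200.40 − 7.6684) · e^(0.0947·12/12)
= 192.7316 · e^0.094700 = 192.7316 × 1.099329 = R$211.88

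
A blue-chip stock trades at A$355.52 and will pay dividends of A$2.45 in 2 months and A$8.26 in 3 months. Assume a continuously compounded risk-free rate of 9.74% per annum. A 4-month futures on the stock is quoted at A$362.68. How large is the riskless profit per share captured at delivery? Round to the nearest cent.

PV(dividends) I = 2.45·e^(−0.0974·2/12) + 8.26·e^(−0.0974·3/12) = 10.4718
Fair futures F* = (S − I)·e^(rT) = (355.52 − 10.4718)·e^0.032467 = 345.0482 × 1.033000 = 356.4348
Market A$362.68 > fair 356.4348: forward overpriced → cash-and-carry (borrow at r, buy the stock and collect the dividends, short the forward).
Profit at T = |F_mkt − F*| = |362.68 − 356.4348| = A$6.25 per share

A$6.25 per share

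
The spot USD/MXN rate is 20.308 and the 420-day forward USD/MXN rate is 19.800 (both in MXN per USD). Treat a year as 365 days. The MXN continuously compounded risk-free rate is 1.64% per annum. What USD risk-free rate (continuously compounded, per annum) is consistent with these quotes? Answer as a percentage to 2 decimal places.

F = S·e^((r_MXN − r_USD)T) ⇒ r_USD = r_MXN − ln(F/S)/T
ln(19.800/20.308) = -0.025333; /(420/365) = -0.022016
r_USD = 0.0164 + 0.022016 = 0.038416
r_USD = 3.84%

3.84%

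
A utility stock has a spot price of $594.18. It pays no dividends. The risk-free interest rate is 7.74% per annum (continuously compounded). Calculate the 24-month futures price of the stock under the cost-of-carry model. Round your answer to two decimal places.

F = S·e^(rT) = 594.18 · e^(0.0774 × 24/12)
= 594.18 · e^0.154800 = 594.18 × 1.167424
F = $693.66

$693.66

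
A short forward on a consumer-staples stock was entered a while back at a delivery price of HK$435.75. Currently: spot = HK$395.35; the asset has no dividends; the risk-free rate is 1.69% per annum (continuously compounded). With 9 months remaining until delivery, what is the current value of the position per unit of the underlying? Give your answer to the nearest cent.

Current fair forward for the remaining 9 months: F = S·e^(r·T), r = 0.0169
F = 395.35 · e^(0.0169 × 9/12) = 395.35 × 1.012756 = 400.3931
Value of long forward = (F − K)·e^(−rT) = (400.3931 − 435.75) · e^(−0.0169·9/12)
= -35.3569 × 0.987405 = -34.91
Short position value = −(long value) = HK$34.91

HK$34.91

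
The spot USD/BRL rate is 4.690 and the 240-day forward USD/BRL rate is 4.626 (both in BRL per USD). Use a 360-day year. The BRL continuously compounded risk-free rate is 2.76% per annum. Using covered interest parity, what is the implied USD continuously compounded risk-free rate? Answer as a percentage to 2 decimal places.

F = S·e^((r_BRL − r_USD)T) ⇒ r_USD = r_BRL − ln(F/S)/T
ln(4.626/4.690) = -0.013740; /(240/360) = -0.020610
r_USD = 0.0276 + 0.020610 = 0.048210
r_USD = 4.82%

4.82%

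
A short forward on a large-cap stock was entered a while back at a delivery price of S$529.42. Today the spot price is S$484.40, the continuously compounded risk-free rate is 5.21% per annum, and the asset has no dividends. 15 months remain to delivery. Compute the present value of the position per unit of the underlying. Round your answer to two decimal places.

S$11.64

Current fair forward for the remaining 15 months: F = S·e^(r·T), r = 0.0521
F = 484.40 · e^(0.0521 × 15/12) = 484.40 × 1.067292 = 516.9962
Value of long forward = (F − K)·e^(−rT) = (516.9962 − 529.42) · e^(−0.0521·15/12)
= -12.4238 × 0.936950 = -11.64
Short position value = −(long value) = S$11.64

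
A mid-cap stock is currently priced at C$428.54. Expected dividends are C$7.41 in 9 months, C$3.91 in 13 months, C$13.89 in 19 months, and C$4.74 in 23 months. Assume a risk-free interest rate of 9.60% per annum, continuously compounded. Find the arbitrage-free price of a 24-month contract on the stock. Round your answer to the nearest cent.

C$487.39

PV(dividends) I = 7.41·e^(−0.0960·9/12) + 3.91·e^(−0.0960·13/12) + 13.89·e^(−0.0960·19/12) + 4.74·e^(−0.0960·23/12)
I = 6.8952 + 3.5238 + 11.9313 + 3.9434 = 26.2937
F = (S − I)·e^(rT) = (428.54 − 26.2937) · e^(0.0960·24/12)
= 402.2463 · e^0.192000 = 402.2463 × 1.211671 = C$487.39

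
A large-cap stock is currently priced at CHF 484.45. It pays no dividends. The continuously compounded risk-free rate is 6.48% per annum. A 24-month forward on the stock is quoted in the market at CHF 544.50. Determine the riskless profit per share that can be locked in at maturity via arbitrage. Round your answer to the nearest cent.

Fair forward: F* = S·e^(carry·T), with carry = r = 0.0648
F* = 484.45 · e^(0.0648 × 24/12) = 484.45 · e^0.129600 = 484.45 × 1.138373 = CHF 551.4848
Market CHF 544.50 < fair CHF 551.4848: forward underpriced → reverse cash-and-carry (short spot, go long the forward).
At maturity, profit = |F_mkt − F*| = |544.50 − 551.4848| = CHF 6.98 per share

CHF 6.98 per share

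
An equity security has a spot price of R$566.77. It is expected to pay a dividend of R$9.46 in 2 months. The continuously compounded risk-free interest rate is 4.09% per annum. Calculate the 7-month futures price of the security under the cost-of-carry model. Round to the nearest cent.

R$570.83

PV(dividends) I = 9.46·e^(−0.0409·2/12)
I = 9.3957
F = (S − I)·e^(rT) = (566.77 − 9.3957) · e^(0.0409·7/12)
= 557.3743 · e^0.023858 = 557.3743 × 1.024145 = R$570.83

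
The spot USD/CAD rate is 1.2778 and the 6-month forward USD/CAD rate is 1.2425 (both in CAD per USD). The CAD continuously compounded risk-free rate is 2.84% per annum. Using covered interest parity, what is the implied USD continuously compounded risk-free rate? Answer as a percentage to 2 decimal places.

F = S·e^((r_CAD − r_USD)T) ⇒ r_USD = r_CAD − ln(F/S)/T
ln(1.2425/1.2778) = -0.028014; /(6/12) = -0.056028
r_USD = 0.0284 + 0.056028 = 0.084428
r_USD = 8.44%

8.44%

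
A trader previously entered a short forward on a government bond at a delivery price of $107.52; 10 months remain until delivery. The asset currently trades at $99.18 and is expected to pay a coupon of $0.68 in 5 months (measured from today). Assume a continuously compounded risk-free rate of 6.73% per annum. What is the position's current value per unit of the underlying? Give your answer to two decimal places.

$3.14

PV(remaining coupons) I = 0.68·e^(−0.0673·5/12) = 0.6612
Current forward F = (S − I)·e^(rT) = (99.18 − 0.6612)·e^(0.0673·10/12) = 98.5188 × 1.057686 = 104.2020
Value (long) = (F − K)·e^(−rT) = (104.2020 − 107.52) × 0.945460 = -3.1370
Short position value = −(long value) = $3.14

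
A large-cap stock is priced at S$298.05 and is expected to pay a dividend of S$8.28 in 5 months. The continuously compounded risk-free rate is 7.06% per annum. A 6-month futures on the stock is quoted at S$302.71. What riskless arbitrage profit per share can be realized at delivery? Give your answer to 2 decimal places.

PV(dividends) I = 8.28·e^(−0.0706·5/12) = 8.0400
Fair futures F* = (S − I)·e^(rT) = (298.05 − 8.0400)·e^0.035300 = 290.0100 × 1.035930 = 300.4301
Market S$302.71 > fair 300.4301: forward overpriced → cash-and-carry (borrow at r, buy the stock and collect the dividends, short the forward).
Profit at T = |F_mkt − F*| = |302.71 − 300.4301| = S$2.28 per share

S$2.28 per share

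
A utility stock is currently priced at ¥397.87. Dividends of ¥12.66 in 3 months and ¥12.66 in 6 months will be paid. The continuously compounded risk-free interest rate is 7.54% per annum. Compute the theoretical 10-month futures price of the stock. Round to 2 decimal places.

PV(dividends) I = 12.66·e^(−0.0754·3/12) + 12.66·e^(−0.0754·6/12)
I = 12.4236 + 12.1916 = 24.6152
F = (S − I)·e^(rT) = (397.87 − 24.6152) · e^(0.0754·10/12)
= 373.2548 · e^0.062833 = 373.2548 × 1.064849 = ¥397.46

¥397.46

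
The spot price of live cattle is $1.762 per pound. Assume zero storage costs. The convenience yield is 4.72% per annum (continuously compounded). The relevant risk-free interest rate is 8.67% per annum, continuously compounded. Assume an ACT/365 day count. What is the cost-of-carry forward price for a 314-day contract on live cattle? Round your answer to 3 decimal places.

Net carry = r + u − y = 0.0867 + 0.0000 − 0.0472 = 0.0395
F = S·e^((r+u−y)T) = 1.762 · e^(0.0395 × 314/365) = 1.762 · e^0.033981
= 1.762 × 1.034565 = $1.823 per pound

$1.823 per pound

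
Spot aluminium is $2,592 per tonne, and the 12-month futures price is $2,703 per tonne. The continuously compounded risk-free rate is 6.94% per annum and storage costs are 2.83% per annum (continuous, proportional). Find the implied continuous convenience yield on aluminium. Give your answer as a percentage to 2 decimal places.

5.58%

F = S·e^((r+u−y)T) ⇒ (r+u−y) = ln(F/S)/T
ln(2703/2592) = 0.041932; /T ⇒ 0.041932
y = r + u − ln(F/S)/T = 0.0694 + 0.0283 − 0.041932 = 0.055768
y = 5.58%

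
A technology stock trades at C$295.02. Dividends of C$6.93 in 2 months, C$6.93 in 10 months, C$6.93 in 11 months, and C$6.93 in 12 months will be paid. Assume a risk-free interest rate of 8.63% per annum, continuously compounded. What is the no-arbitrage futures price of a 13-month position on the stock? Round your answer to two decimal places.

PV(dividends) I = 6.93·e^(−0.0863·2/12) + 6.93·e^(−0.0863·10/12) + 6.93·e^(−0.0863·11/12) + 6.93·e^(−0.0863·12/12)
I = 6.8310 + 6.4491 + 6.4029 + 6.3570 = 26.0400
F = (S − I)·e^(rT) = (295.02 − 26.0400) · e^(0.0863·13/12)
= 268.9800 · e^0.093492 = 268.9800 × 1.098002 = C$295.34

C$295.34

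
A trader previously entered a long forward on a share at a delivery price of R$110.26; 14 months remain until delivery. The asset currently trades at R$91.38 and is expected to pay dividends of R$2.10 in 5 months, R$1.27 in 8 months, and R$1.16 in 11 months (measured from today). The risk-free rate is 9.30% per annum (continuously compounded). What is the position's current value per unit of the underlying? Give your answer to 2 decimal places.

-R$11.82

PV(remaining dividends) I = 2.10·e^(−0.0930·5/12) + 1.27·e^(−0.0930·8/12) + 1.16·e^(−0.0930·11/12) = 4.2790
Current forward F = (S − I)·e^(rT) = (91.38 − 4.2790)·e^(0.0930·14/12) = 87.1010 × 1.114605 = 97.0832
Value (long) = (F − K)·e^(−rT) = (97.0832 − 110.26) × 0.897179 = -11.8219
Value = -R$11.82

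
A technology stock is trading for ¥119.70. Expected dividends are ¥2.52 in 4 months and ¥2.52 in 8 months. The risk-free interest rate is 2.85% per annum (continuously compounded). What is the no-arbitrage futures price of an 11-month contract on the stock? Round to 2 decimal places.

PV(dividends) I = 2.52·e^(−0.0285·4/12) + 2.52·e^(−0.0285·8/12)
I = 2.4962 + 2.4726 = 4.9688
F = (S − I)·e^(rT) = (119.70 − 4.9688) · e^(0.0285·11/12)
= 114.7312 · e^0.026125 = 114.7312 × 1.026469 = ¥117.77

¥117.77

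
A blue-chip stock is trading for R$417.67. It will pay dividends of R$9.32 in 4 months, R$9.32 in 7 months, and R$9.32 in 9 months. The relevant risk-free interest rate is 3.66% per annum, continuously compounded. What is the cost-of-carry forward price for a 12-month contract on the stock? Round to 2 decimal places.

PV(dividends) I = 9.32·e^(−0.0366·4/12) + 9.32·e^(−0.0366·7/12) + 9.32·e^(−0.0366·9/12)
I = 9.2070 + 9.1231 + 9.0676 = 27.3977
F = (S − I)·e^(rT) = (417.67 − 27.3977) · e^(0.0366·12/12)
= 390.2723 · e^0.036600 = 390.2723 × 1.037278 = R$404.82

R$404.82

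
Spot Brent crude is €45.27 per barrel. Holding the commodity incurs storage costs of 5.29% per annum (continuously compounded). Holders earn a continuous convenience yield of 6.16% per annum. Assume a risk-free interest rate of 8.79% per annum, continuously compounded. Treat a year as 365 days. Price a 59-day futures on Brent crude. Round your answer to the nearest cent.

Net carry = r + u − y = 0.0879 + 0.0529 − 0.0616 = 0.0792
F = S·e^((r+u−y)T) = 45.27 · e^(0.0792 × 59/365) = 45.27 · e^0.012802
= 45.27 × 1.012884 = €45.85 per barrel

€45.85 per barrel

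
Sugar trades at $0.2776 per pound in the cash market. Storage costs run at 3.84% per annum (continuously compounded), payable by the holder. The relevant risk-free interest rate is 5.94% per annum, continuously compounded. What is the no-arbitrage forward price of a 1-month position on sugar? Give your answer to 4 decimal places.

$0.2799 per pound

Net carry = r + u − y = 0.0594 + 0.0384 − 0.0000 = 0.0978
F = S·e^((r+u−y)T) = 0.2776 · e^(0.0978 × 1/12) = 0.2776 · e^0.008150
= 0.2776 × 1.008183 = $0.2799 per pound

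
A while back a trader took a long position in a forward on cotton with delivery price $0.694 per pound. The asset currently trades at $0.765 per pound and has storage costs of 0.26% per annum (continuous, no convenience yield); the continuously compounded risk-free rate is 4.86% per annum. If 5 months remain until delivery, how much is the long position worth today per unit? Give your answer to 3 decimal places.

Current fair forward for the remaining 5 months: F = S·e^((r + u)·T), (r + u) = 0.0486 + 0.0026 = 0.0512
F = 0.765 · e^(0.0512 × 5/12) = 0.765 × 1.021563 = 0.7815
Value of long forward = (F − K)·e^(−rT) = (0.7815 − 0.694) · e^(−0.0486·5/12)
= 0.0875 × 0.979954 = 0.086

$0.086 per pound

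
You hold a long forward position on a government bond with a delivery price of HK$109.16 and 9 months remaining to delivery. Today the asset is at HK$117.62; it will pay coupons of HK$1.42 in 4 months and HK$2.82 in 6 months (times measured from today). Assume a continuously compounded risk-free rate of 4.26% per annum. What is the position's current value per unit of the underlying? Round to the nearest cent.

PV(remaining coupons) I = 1.42·e^(−0.0426·4/12) + 2.82·e^(−0.0426·6/12) = 4.1605
Current forward F = (S − I)·e^(rT) = (117.62 − 4.1605)·e^(0.0426·9/12) = 113.4595 × 1.032466 = 117.1431
Value (long) = (F − K)·e^(−rT) = (117.1431 − 109.16) × 0.968555 = 7.7321
Value = HK$7.73

HK$7.73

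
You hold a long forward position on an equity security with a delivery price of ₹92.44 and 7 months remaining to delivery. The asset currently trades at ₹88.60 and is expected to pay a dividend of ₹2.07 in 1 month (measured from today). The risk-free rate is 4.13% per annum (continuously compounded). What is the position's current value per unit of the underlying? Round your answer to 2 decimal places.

-₹3.70

PV(remaining dividends) I = 2.07·e^(−0.0413·1/12) = 2.0629
Current forward F = (S − I)·e^(rT) = (88.60 − 2.0629)·e^(0.0413·7/12) = 86.5371 × 1.024384 = 88.6472
Value (long) = (F − K)·e^(−rT) = (88.6472 − 92.44) × 0.976196 = -3.7025
Value = -₹3.70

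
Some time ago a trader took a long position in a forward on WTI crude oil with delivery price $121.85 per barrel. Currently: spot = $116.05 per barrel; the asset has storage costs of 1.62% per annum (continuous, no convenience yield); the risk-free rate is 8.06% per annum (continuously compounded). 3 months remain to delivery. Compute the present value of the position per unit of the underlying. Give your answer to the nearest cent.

Current fair forward for the remaining 3 months: F = S·e^((r + u)·T), (r + u) = 0.0806 + 0.0162 = 0.0968
F = 116.05 · e^(0.0968 × 3/12) = 116.05 × 1.024495 = 118.8926
Value of long forward = (F − K)·e^(−rT) = (118.8926 − 121.85) · e^(−0.0806·3/12)
= -2.9574 × 0.980052 = -2.90

-$2.90 per barrel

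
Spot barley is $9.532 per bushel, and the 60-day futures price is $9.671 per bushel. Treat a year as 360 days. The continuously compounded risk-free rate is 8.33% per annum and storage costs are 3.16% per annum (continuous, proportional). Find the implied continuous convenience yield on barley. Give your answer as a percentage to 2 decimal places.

2.80%

F = S·e^((r+u−y)T) ⇒ (r+u−y) = ln(F/S)/T
ln(9.671/9.532) = 0.014477; /T ⇒ 0.086862
y = r + u − ln(F/S)/T = 0.0833 + 0.0316 − 0.086862 = 0.028038
y = 2.80%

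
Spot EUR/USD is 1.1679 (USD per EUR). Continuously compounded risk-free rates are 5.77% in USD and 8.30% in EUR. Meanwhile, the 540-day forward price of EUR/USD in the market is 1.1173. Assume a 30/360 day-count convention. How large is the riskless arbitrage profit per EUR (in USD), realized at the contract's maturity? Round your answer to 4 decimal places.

0.0071 per EUR (in USD)

Fair forward: F* = S·e^(carry·T), with carry = (r_USD − r_EUR) = 0.0577 − 0.0830 = -0.0253
F* = 1.1679 · e^(-0.0253 × 540/360) = 1.1679 · e^-0.037950 = 1.1679 × 0.962761 = 1.1244
Market 1.1173 < fair 1.1244: forward underpriced → reverse cash-and-carry (short spot, go long the forward).
At maturity, profit = |F_mkt − F*| = |1.1173 − 1.1244| = 0.0071 per EUR (in USD)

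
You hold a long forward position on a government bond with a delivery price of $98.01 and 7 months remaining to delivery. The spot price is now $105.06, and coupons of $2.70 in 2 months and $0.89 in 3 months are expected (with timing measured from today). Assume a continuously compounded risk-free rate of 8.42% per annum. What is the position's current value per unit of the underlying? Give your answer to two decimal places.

PV(remaining coupons) I = 2.70·e^(−0.0842·2/12) + 0.89·e^(−0.0842·3/12) = 3.5338
Current forward F = (S − I)·e^(rT) = (105.06 − 3.5338)·e^(0.0842·7/12) = 101.5262 × 1.050343 = 106.6373
Value (long) = (F − K)·e^(−rT) = (106.6373 − 98.01) × 0.952070 = 8.2138
Value = $8.21

$8.21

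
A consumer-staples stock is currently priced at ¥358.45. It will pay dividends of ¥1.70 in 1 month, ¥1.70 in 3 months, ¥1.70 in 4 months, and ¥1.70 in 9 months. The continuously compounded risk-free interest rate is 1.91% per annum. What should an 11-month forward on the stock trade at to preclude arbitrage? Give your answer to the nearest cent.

PV(dividends) I = 1.70·e^(−0.0191·1/12) + 1.70·e^(−0.0191·3/12) + 1.70·e^(−0.0191·4/12) + 1.70·e^(−0.0191·9/12)
I = 1.6973 + 1.6919 + 1.6892 + 1.6758 = 6.7542
F = (S − I)·e^(rT) = (358.45 − 6.7542) · e^(0.0191·11/12)
= 351.6958 · e^0.017508 = 351.6958 × 1.017662 = ¥357.91

¥357.91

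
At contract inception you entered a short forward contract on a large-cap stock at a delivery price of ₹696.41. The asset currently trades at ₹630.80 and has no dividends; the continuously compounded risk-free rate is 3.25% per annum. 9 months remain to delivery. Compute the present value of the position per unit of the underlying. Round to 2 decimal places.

Current fair forward for the remaining 9 months: F = S·e^(r·T), r = 0.0325
F = 630.80 · e^(0.0325 × 9/12) = 630.80 × 1.024674 = 646.3644
Value of long forward = (F − K)·e^(−rT) = (646.3644 − 696.41) · e^(−0.0325·9/12)
= -50.0456 × 0.975920 = -48.84
Short position value = −(long value) = ₹48.84

₹48.84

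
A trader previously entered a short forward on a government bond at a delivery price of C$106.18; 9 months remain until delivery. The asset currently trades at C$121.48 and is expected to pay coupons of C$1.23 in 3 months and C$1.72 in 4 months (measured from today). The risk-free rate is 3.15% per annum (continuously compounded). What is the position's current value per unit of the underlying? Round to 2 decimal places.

-C$14.86

PV(remaining coupons) I = 1.23·e^(−0.0315·3/12) + 1.72·e^(−0.0315·4/12) = 2.9224
Current forward F = (S − I)·e^(rT) = (121.48 − 2.9224)·e^(0.0315·9/12) = 118.5576 × 1.023906 = 121.3918
Value (long) = (F − K)·e^(−rT) = (121.3918 − 106.18) × 0.976652 = 14.8566
Short position value = −(long value) = -C$14.86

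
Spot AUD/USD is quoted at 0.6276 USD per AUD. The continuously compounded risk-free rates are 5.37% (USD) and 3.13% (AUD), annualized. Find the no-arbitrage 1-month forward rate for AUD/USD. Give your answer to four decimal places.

F = S·e^((r_USD − r_AUD)T) = 0.6276 · e^((0.0537 − 0.0313) × 1/12)
= 0.6276 · e^0.001867 = 0.6276 × 1.001869
F = 0.6288 USD per AUD

0.6288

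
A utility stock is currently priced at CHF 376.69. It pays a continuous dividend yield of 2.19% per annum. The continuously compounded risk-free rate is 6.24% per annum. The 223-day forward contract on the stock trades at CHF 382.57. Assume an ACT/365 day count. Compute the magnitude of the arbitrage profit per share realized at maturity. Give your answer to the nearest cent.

CHF 3.56 per share

Fair forward: F* = S·e^(carry·T), with carry = (r − q) = 0.0624 − 0.0219 = 0.0405
F* = 376.69 · e^(0.0405 × 223/365) = 376.69 · e^0.024744 = 376.69 × 1.025053 = CHF 386.1272
Market CHF 382.57 < fair CHF 386.1272: forward underpriced → reverse cash-and-carry (short spot, go long the forward).
At maturity, profit = |F_mkt − F*| = |382.57 − 386.1272| = CHF 3.56 per share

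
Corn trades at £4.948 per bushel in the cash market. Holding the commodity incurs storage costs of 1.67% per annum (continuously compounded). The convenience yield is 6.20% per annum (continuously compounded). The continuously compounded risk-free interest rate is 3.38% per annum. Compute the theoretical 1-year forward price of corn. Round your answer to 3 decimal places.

Net carry = r + u − y = 0.0338 + 0.0167 − 0.0620 = -0.0115
F = S·e^((r+u−y)T) = 4.948 · e^(-0.0115 × 1) = 4.948 · e^-0.011500
= 4.948 × 0.988566 = £4.891 per bushel

£4.891 per bushel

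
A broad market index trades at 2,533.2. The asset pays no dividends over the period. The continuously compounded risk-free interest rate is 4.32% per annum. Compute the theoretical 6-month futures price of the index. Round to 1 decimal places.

2,588.5

F = S·e^(rT) = 2533.2 · e^(0.0432 × 6/12)
= 2533.2 · e^0.021600 = 2533.2 × 1.021835
F = 2,588.5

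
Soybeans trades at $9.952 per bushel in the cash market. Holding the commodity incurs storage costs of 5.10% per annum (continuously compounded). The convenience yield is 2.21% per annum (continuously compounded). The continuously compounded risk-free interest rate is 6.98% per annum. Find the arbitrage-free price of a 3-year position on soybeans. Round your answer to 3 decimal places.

$13.382 per bushel

Net carry = r + u − y = 0.0698 + 0.0510 − 0.0221 = 0.0987
F = S·e^((r+u−y)T) = 9.952 · e^(0.0987 × 3) = 9.952 · e^0.296100
= 9.952 × 1.344605 = $13.382 per bushel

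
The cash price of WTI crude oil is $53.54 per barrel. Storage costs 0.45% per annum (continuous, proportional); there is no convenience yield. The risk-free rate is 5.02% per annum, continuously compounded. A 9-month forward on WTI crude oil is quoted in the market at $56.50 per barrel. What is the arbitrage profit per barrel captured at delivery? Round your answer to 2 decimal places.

$0.72 per barrel

Fair forward: F* = S·e^(carry·T), with carry = (r + u) = 0.0502 + 0.0045 = 0.0547
F* = 53.54 · e^(0.0547 × 9/12) = 53.54 · e^0.041025 = 53.54 × 1.041878 = $55.7821
Market $56.50 > fair $55.7821: forward overpriced → cash-and-carry (buy spot, short the forward).
At maturity, profit = |F_mkt − F*| = |56.50 − 55.7821| = $0.72 per barrel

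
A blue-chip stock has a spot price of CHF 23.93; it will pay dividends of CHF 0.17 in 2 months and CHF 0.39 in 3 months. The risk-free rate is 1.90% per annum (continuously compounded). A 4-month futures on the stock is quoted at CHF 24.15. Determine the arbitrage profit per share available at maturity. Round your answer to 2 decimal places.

CHF 0.63 per share

PV(dividends) I = 0.17·e^(−0.0190·2/12) + 0.39·e^(−0.0190·3/12) = 0.5576
Fair futures F* = (S − I)·e^(rT) = (23.93 − 0.5576)·e^0.006333 = 23.3724 × 1.006353 = 23.5209
Market CHF 24.15 > fair 23.5209: forward overpriced → cash-and-carry (borrow at r, buy the stock and collect the dividends, short the forward).
Profit at T = |F_mkt − F*| = |24.15 − 23.5209| = CHF 0.63 per share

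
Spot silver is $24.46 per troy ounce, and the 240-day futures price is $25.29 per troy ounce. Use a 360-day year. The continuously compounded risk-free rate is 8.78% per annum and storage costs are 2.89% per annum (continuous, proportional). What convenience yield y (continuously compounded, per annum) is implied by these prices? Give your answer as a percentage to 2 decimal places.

F = S·e^((r+u−y)T) ⇒ (r+u−y) = ln(F/S)/T
ln(25.29/24.46) = 0.033370; /T ⇒ 0.050055
y = r + u − ln(F/S)/T = 0.0878 + 0.0289 − 0.050055 = 0.066645
y = 6.66%

6.66%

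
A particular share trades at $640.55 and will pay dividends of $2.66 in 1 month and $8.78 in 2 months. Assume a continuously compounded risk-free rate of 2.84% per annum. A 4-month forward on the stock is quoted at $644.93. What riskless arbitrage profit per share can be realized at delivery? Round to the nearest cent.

PV(dividends) I = 2.66·e^(−0.0284·1/12) + 8.78·e^(−0.0284·2/12) = 11.3923
Fair forward F* = (S − I)·e^(rT) = (640.55 − 11.3923)·e^0.009467 = 629.1577 × 1.009512 = 635.1422
Market $644.93 > fair 635.1422: forward overpriced → cash-and-carry (borrow at r, buy the stock and collect the dividends, short the forward).
Profit at T = |F_mkt − F*| = |644.93 − 635.1422| = $9.79 per share

$9.79 per share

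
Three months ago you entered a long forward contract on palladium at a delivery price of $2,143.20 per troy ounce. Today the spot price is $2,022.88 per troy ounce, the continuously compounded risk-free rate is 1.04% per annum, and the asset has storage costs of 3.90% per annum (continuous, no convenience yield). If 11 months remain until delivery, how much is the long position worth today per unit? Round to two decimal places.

Current fair forward for the remaining 11 months: F = S·e^((r + u)·T), (r + u) = 0.0104 + 0.0390 = 0.0494
F = 2022.88 · e^(0.0494 × 11/12) = 2022.88 × 1.04632428 = 2116.5885
Value of long forward = (F − K)·e^(−rT) = (2116.5885 − 2143.20) · e^(−0.0104·11/12)
= -26.6115 × 0.99051196 = -26.36

-$26.36 per troy ounce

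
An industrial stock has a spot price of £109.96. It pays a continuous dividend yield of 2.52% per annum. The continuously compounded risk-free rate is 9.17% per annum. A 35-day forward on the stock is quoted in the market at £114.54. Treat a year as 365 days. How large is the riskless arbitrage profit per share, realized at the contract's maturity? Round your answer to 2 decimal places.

Fair forward: F* = S·e^(carry·T), with carry = (r − q) = 0.0917 − 0.0252 = 0.0665
F* = 109.96 · e^(0.0665 × 35/365) = 109.96 · e^0.006377 = 109.96 × 1.006397 = £110.6634
Market £114.54 > fair £110.6634: forward overpriced → cash-and-carry (buy spot, short the forward).
At maturity, profit = |F_mkt − F*| = |114.54 − 110.6634| = £3.88 per share

£3.88 per share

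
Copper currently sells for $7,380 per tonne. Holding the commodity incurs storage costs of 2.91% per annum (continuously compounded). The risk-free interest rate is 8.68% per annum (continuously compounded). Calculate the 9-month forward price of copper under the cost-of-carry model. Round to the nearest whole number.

$8,050 per tonne

Net carry = r + u − y = 0.0868 + 0.0291 − 0.0000 = 0.1159
F = S·e^((r+u−y)T) = 7380 · e^(0.1159 × 9/12) = 7380 · e^0.086925
= 7380 × 1.090815 = $8,050 per tonne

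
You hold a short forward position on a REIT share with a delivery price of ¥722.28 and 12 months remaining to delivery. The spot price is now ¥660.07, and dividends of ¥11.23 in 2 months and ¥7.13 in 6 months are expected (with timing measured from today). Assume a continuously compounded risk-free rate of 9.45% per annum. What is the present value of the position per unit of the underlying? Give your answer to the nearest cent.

¥14.94

PV(remaining dividends) I = 11.23·e^(−0.0945·2/12) + 7.13·e^(−0.0945·6/12) = 17.8555
Current forward F = (S − I)·e^(rT) = (660.07 − 17.8555)·e^(0.0945·12/12) = 642.2145 × 1.099109 = 705.8637
Value (long) = (F − K)·e^(−rT) = (705.8637 − 722.28) × 0.909828 = -14.9360
Short position value = −(long value) = ¥14.94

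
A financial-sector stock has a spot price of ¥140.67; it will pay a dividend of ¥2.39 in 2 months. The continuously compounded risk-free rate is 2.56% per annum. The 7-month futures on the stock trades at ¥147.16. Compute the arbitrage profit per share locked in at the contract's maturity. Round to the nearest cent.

PV(dividends) I = 2.39·e^(−0.0256·2/12) = 2.3798
Fair futures F* = (S − I)·e^(rT) = (140.67 − 2.3798)·e^0.014933 = 138.2902 × 1.015045 = 140.3708
Market ¥147.16 > fair 140.3708: forward overpriced → cash-and-carry (borrow at r, buy the stock and collect the dividends, short the forward).
Profit at T = |F_mkt − F*| = |147.16 − 140.3708| = ¥6.79 per share

¥6.79 per share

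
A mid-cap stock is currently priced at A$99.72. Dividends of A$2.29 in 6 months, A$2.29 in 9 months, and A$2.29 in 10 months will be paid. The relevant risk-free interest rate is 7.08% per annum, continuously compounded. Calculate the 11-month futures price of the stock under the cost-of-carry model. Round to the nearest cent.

A$99.43

PV(dividends) I = 2.29·e^(−0.0708·6/12) + 2.29·e^(−0.0708·9/12) + 2.29·e^(−0.0708·10/12)
I = 2.2104 + 2.1716 + 2.1588 = 6.5408
F = (S − I)·e^(rT) = (99.72 − 6.5408) · e^(0.0708·11/12)
= 93.1792 · e^0.064900 = 93.1792 × 1.067052 = A$99.43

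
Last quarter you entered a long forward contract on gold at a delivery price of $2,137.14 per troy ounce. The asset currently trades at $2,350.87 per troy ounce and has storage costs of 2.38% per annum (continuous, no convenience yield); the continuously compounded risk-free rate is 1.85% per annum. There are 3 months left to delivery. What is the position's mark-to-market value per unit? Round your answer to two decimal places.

$237.62 per troy ounce

Current fair forward for the remaining 3 months: F = S·e^((r + u)·T), (r + u) = 0.0185 + 0.0238 = 0.0423
F = 2350.87 · e^(0.0423 × 3/12) = 2350.87 × 1.01063111 = 2375.8624
Value of long forward = (F − K)·e^(−rT) = (2375.8624 − 2137.14) · e^(−0.0185·3/12)
= 238.7224 × 0.99538568 = 237.62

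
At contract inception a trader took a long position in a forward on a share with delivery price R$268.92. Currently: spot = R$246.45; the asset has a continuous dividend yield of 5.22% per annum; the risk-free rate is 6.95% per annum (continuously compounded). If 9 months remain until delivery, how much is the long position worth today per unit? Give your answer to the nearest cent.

-R$18.27

Current fair forward for the remaining 9 months: F = S·e^((r − q)·T), (r − q) = 0.0695 − 0.0522 = 0.0173
F = 246.45 · e^(0.0173 × 9/12) = 246.45 × 1.013060 = 249.6686
Value of long forward = (F − K)·e^(−rT) = (249.6686 − 268.92) · e^(−0.0695·9/12)
= -19.2514 × 0.949210 = -18.27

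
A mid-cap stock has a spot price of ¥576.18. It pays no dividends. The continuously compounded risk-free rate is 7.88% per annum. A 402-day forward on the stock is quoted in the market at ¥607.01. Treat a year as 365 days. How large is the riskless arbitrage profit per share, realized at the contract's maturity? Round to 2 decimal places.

¥21.41 per share

Fair forward: F* = S·e^(carry·T), with carry = r = 0.0788
F* = 576.18 · e^(0.0788 × 402/365) = 576.18 · e^0.086788 = 576.18 × 1.090665 = ¥628.4194
Market ¥607.01 < fair ¥628.4194: forward underpriced → reverse cash-and-carry (short spot, go long the forward).
At maturity, profit = |F_mkt − F*| = |607.01 − 628.4194| = ¥21.41 per share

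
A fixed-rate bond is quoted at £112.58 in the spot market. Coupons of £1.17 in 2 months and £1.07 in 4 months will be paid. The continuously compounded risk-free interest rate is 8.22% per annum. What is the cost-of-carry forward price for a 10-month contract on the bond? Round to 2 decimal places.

PV(coupons) I = 1.17·e^(−0.0822·2/12) + 1.07·e^(−0.0822·4/12)
I = 1.1541 + 1.0411 = 2.1952
F = (S − I)·e^(rT) = (112.58 − 2.1952) · e^(0.0822·10/12)
= 110.3848 · e^0.068500 = 110.3848 × 1.070901 = £118.21

£118.21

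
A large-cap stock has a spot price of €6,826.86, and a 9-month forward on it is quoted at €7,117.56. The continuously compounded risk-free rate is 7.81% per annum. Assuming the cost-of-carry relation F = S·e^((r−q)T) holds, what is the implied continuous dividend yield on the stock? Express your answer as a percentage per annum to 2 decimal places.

2.25%

From F = S·e^((r−q)T): (r − q) = ln(F/S)/T
ln(7117.56/6826.86) = ln(1.042582) = 0.041700
(r − q) = 0.041700 / (9/12) = 0.055600
q = r − ln(F/S)/T = 0.0781 − 0.055600 = 0.022500
q = 2.25%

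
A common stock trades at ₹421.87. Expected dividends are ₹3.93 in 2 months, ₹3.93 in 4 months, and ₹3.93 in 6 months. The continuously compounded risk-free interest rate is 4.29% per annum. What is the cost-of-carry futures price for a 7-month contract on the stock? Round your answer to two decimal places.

₹420.64

PV(dividends) I = 3.93·e^(−0.0429·2/12) + 3.93·e^(−0.0429·4/12) + 3.93·e^(−0.0429·6/12)
I = 3.9020 + 3.8742 + 3.8466 = 11.6228
F = (S − I)·e^(rT) = (421.87 − 11.6228) · e^(0.0429·7/12)
= 410.2472 · e^0.025025 = 410.2472 × 1.025341 = ₹420.64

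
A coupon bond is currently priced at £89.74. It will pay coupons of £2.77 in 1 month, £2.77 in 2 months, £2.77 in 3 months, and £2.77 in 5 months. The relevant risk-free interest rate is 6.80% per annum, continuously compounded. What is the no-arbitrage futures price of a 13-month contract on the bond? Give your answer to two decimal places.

PV(coupons) I = 2.77·e^(−0.0680·1/12) + 2.77·e^(−0.0680·2/12) + 2.77·e^(−0.0680·3/12) + 2.77·e^(−0.0680·5/12)
I = 2.7543 + 2.7388 + 2.7233 + 2.6926 = 10.9090
F = (S − I)·e^(rT) = (89.74 − 10.9090) · e^(0.0680·13/12)
= 78.8310 · e^0.073667 = 78.8310 × 1.076448 = £84.86

£84.86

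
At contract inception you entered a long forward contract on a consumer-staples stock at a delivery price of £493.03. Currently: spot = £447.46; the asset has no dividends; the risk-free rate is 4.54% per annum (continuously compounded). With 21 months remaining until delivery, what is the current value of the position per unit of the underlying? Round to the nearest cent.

Current fair forward for the remaining 21 months: F = S·e^(r·T), r = 0.0454
F = 447.46 · e^(0.0454 × 21/12) = 447.46 × 1.082691 = 484.4609
Value of long forward = (F − K)·e^(−rT) = (484.4609 − 493.03) · e^(−0.0454·21/12)
= -8.5691 × 0.923624 = -7.91

-£7.91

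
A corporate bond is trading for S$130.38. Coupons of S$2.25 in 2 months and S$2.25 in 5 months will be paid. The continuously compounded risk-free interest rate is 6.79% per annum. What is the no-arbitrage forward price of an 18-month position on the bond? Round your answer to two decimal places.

S$139.47

PV(coupons) I = 2.25·e^(−0.0679·2/12) + 2.25·e^(−0.0679·5/12)
I = 2.2247 + 2.1872 = 4.4119
F = (S − I)·e^(rT) = (130.38 − 4.4119) · e^(0.0679·18/12)
= 125.9681 · e^0.101850 = 125.9681 × 1.107217 = S$139.47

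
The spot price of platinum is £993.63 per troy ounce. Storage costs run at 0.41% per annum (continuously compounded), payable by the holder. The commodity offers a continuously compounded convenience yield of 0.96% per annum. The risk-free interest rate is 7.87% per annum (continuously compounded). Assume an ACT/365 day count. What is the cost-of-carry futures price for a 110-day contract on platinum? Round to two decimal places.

£1,015.79 per troy ounce

Net carry = r + u − y = 0.0787 + 0.0041 − 0.0096 = 0.0732
F = S·e^((r+u−y)T) = 993.63 · e^(0.0732 × 110/365) = 993.63 · e^0.022060
= 993.63 × 1.022305 = £1,015.79 per troy ounce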